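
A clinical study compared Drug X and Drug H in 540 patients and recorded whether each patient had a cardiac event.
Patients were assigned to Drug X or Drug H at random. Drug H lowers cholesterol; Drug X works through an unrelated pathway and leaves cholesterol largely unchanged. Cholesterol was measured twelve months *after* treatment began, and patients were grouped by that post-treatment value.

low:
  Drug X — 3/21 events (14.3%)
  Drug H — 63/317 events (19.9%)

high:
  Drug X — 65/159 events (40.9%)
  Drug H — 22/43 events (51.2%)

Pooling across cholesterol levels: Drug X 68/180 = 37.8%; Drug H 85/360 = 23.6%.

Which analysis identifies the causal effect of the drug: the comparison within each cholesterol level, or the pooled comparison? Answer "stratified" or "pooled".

pooled

Stratifying would compare drugs among patients the drugs themselves sorted into cholesterol groups — a form of selection on an intermediate. The unconditioned pooled rates give the total causal effect.
Pooled: Drug X 37.8% vs Drug H 23.6%; Drug H is lower overall.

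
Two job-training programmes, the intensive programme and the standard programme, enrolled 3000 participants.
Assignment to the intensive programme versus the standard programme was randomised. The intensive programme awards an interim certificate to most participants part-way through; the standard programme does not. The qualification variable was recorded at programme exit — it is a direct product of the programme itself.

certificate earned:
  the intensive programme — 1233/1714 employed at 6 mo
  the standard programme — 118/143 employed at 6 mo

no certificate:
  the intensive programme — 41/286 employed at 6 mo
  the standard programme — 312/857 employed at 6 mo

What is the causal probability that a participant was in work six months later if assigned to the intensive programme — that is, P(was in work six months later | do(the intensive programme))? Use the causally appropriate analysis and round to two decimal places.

0.64

The qualification attained during the programme-specific comparison favours the standard programme throughout, but the pooled figures favour the intensive programme. The question is whether to condition on qualification attained during the programme.
Qualification attained during the programme here is a post-treatment variable shaped by the programme; conditioning on it would introduce bias rather than remove it. The overall comparison is the causal one.
So P(outcome | do(the intensive programme)) is just the pooled rate for the intensive programme: 1274/2000 = 0.637.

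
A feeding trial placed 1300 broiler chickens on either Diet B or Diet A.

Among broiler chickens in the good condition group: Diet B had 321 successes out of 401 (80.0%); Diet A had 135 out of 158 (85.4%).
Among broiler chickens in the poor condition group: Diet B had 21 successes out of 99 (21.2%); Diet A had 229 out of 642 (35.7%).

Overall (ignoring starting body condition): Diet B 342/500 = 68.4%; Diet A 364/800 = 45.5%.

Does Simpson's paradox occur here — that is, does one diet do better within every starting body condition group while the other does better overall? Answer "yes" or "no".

yes

Within each starting body condition level (good condition 80.0% vs 85.4%; poor condition 21.2% vs 35.7%), Diet A has the higher rate every time. Pooled: 68.4% vs 45.5% — Diet B has the higher rate overall. The two comparisons disagree.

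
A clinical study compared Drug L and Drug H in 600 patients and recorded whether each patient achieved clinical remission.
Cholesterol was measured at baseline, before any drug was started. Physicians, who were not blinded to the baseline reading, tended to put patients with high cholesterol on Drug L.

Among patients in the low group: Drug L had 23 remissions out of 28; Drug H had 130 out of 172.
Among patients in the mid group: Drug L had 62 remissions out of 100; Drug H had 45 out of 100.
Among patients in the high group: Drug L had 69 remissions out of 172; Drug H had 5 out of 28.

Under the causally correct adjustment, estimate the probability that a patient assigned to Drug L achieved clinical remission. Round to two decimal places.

0.61

Since cholesterol is a pre-existing factor (not a product of the drug) and it affects the outcome on its own, it is a confounder. The stratified rates, not the pooled rate, identify the causal effect.
Standardising Drug L to the population cholesterol mix: 0.333·23/28 + 0.333·62/100 + 0.333·69/172 = 0.614.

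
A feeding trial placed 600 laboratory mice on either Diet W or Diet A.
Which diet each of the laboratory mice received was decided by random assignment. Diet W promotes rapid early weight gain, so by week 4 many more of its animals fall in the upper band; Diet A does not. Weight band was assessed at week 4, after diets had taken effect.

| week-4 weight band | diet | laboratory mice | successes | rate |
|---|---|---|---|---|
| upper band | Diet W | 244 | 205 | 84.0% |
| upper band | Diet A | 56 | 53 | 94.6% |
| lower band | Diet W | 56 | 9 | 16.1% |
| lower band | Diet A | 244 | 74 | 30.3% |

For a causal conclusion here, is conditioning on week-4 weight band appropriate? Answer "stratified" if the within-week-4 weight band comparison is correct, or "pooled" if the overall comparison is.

pooled

Week-4 weight band is downstream of the diet. One should not condition on a consequence of treatment, so the overall rates are the right comparison.
Pooled: Diet W 71.3% vs Diet A 42.3%; Diet W is higher overall.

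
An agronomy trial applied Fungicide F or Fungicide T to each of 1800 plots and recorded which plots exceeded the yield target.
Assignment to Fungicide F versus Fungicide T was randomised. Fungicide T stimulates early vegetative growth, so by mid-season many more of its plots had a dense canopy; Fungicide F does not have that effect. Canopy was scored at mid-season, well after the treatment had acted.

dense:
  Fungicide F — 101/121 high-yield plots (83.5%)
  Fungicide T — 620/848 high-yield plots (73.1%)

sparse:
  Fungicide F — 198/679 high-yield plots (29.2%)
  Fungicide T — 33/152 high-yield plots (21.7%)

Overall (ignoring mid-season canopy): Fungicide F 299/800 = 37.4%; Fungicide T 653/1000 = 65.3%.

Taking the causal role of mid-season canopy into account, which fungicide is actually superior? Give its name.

The distribution of mid-season canopy is itself part of what the fungicide does — it is an intermediate outcome. Holding it fixed would remove that part of the effect; the total effect is the pooled difference.
Pooled: Fungicide F 37.4% vs Fungicide T 65.3%; Fungicide T is higher overall.

Fungicide T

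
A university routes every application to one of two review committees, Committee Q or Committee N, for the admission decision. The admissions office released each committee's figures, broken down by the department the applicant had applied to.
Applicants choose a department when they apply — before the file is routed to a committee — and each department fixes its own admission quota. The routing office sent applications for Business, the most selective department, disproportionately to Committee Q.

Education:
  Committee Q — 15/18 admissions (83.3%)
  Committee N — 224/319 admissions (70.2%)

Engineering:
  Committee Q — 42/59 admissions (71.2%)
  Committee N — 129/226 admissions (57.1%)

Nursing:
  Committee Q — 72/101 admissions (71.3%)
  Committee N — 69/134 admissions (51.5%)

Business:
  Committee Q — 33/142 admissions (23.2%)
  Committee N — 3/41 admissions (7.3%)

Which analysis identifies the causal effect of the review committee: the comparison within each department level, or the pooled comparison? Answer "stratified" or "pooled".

Department satisfies the back-door criterion: it is not a descendant of the review committee, and it blocks the spurious path from review committee to outcome. Adjusting for it (i.e., using the within-department rates) gives the causal effect.
Within each level — Education: 83.3% vs 70.2%; Engineering: 71.2% vs 57.1%; Nursing: 71.3% vs 51.5%; Business: 23.2% vs 7.3% — Committee Q is higher every time.

stratified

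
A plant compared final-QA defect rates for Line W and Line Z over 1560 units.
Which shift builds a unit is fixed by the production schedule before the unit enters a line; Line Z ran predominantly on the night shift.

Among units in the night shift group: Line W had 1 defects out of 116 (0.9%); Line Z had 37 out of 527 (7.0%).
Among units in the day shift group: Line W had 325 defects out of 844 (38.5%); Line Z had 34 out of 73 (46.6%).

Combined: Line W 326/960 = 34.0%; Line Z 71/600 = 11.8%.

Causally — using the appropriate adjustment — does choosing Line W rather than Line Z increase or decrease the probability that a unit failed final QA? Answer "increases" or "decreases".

Nothing the line does changes shift; the imbalance is an allocation artefact. With shift also predicting the outcome, the pooled figure is confounded, and the within-stratum comparison is the causal one.
Within each level — night shift: 0.9% vs 7.0%; day shift: 38.5% vs 46.6% — Line W is lower every time.

decreases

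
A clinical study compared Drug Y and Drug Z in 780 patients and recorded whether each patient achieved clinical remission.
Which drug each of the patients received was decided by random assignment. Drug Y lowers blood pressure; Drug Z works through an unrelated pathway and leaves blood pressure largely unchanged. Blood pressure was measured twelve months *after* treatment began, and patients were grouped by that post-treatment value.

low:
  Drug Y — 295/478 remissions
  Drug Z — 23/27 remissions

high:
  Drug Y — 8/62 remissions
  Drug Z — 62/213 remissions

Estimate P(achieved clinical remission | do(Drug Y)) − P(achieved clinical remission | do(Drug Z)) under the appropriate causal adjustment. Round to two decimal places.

+0.21

Blood pressure is downstream of the drug. One should not condition on a consequence of treatment, so the overall rates are the right comparison.
The causal difference is the pooled difference: 0.561 − 0.354 = +0.207.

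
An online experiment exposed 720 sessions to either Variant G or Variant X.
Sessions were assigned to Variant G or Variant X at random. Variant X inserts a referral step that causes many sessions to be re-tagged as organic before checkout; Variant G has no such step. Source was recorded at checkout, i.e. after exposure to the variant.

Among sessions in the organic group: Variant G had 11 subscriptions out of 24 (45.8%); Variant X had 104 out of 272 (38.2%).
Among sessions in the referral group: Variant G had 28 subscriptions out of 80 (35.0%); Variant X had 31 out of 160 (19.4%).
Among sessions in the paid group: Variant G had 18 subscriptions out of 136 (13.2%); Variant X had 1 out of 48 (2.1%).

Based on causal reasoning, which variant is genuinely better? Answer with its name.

Variant X

The distribution of traffic source is itself part of what the variant does — it is an intermediate outcome. Holding it fixed would remove that part of the effect; the total effect is the pooled difference.
Pooled: Variant G 23.8% vs Variant X 28.3%; Variant X is higher overall.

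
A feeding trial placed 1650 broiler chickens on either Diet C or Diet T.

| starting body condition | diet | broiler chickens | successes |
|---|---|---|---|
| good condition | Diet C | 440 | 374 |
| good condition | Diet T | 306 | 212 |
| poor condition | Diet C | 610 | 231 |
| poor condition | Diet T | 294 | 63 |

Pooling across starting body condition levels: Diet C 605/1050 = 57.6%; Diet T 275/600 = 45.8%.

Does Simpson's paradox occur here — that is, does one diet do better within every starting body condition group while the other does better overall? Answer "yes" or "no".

no

Within each starting body condition level (good condition 85.0% vs 69.3%; poor condition 37.9% vs 21.4%), Diet C has the higher rate every time. Pooled: 57.6% vs 45.8% — Diet C has the higher rate overall. They agree.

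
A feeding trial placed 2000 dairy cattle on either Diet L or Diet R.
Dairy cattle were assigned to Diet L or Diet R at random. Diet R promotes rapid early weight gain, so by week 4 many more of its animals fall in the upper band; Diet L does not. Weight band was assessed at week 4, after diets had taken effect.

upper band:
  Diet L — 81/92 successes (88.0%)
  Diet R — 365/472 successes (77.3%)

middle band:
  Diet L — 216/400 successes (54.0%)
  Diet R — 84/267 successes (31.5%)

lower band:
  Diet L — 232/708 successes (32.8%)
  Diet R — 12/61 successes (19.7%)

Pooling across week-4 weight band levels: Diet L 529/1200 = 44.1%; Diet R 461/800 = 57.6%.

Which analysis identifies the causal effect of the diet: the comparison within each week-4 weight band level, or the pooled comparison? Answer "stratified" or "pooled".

pooled

Diet L is higher inside every week-4 weight band stratum but Diet R is higher in aggregate. Whether to stratify depends on how week-4 weight band relates to the diet.
Week-4 weight band here is a post-treatment variable shaped by the diet; conditioning on it would introduce bias rather than remove it. The overall comparison is the causal one.
Pooled: Diet L 44.1% vs Diet R 57.6%; Diet R is higher overall.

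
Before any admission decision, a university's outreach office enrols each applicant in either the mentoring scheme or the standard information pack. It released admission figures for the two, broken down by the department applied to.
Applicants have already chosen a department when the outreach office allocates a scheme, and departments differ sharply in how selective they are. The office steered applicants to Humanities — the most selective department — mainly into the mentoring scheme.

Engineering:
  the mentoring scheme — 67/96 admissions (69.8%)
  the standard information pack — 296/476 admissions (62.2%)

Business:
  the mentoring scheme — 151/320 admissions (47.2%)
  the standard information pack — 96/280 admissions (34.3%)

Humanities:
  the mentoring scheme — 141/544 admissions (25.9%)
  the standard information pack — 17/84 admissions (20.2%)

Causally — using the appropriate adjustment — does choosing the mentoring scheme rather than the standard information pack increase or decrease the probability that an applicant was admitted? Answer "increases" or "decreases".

increases

Here department is a common cause — it drives both which outreach scheme a case falls under and the outcome. The crude comparison mixes populations; the stratum-specific rates are the causally relevant ones.
Within each level — Engineering: 69.8% vs 62.2%; Business: 47.2% vs 34.3%; Humanities: 25.9% vs 20.2% — the mentoring scheme is higher every time.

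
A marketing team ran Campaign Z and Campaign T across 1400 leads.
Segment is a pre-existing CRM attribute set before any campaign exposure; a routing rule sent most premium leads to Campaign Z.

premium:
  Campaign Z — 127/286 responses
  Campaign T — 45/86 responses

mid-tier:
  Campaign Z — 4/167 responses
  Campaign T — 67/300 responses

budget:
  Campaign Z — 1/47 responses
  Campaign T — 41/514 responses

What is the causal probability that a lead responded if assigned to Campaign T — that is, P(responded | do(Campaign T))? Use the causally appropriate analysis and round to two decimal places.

Within every customer segment level Campaign T has the higher rate, yet pooled Campaign Z does — Simpson's reversal.
Customer segment satisfies the back-door criterion: it is not a descendant of the campaign, and it blocks the spurious path from campaign to outcome. Adjusting for it (i.e., using the within-customer segment rates) gives the causal effect.
Standardising Campaign T to the population customer segment mix: 0.266·45/86 + 0.334·67/300 + 0.401·41/514 = 0.245.

0.25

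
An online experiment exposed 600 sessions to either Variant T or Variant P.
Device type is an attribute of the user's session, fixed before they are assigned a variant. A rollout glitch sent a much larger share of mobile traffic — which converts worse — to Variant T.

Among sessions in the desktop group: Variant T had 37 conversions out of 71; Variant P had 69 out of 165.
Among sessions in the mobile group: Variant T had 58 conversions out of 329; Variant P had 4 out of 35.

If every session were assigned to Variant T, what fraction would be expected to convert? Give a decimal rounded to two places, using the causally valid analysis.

The imbalance in device type arose from how sessions were allocated, not from anything the variant did; and device type independently affects the outcome. The pooled gap is confounded — condition on device type.
Standardising Variant T to the population device type mix: 0.393·37/71 + 0.607·58/329 = 0.312.

0.31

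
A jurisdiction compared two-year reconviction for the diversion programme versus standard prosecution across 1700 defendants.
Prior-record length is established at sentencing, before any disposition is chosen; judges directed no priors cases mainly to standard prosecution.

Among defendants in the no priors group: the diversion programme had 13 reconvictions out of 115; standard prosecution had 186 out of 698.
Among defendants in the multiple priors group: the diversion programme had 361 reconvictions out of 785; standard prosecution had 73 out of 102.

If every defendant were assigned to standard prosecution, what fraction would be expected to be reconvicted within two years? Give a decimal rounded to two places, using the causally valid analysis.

0.50

The prior-record length-specific comparison favours the diversion programme throughout, but the pooled figures favour standard prosecution. The question is whether to condition on prior-record length.
Prior-record length differs across dispositions for reasons unrelated to any effect of the disposition itself, and it separately predicts the outcome — a classic confounder. We must compare within prior-record length levels.
Standardising standard prosecution to the population prior-record length mix: 0.478·186/698 + 0.522·73/102 = 0.501.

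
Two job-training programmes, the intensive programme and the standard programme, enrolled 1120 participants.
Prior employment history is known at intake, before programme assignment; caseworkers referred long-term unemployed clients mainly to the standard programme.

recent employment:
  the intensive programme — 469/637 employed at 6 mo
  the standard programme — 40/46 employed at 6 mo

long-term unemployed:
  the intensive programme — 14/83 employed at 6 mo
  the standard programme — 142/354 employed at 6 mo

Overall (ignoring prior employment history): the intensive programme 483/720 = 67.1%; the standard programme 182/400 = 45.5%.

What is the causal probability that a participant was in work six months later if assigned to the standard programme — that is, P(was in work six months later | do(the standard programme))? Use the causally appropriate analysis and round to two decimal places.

0.69

The stratified and pooled comparisons disagree (the standard programme wins within each prior employment history; the intensive programme wins overall), so the answer turns on the causal role of prior employment history.
Prior employment history is set before the programme has any effect — it is not caused by the programme — and it independently drives the outcome. That makes it a confounder, so the causal comparison is within prior employment history levels.
Standardising the standard programme to the population prior employment history mix: 0.610·40/46 + 0.390·142/354 = 0.687.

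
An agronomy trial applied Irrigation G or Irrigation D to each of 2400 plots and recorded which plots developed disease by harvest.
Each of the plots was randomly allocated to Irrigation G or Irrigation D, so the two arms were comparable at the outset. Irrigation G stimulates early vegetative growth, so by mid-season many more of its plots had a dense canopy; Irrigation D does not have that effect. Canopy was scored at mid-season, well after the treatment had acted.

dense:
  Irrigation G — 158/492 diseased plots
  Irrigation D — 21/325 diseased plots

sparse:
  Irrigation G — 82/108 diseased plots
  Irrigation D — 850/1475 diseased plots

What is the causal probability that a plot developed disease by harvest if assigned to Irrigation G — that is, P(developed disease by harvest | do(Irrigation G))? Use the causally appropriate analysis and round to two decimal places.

Because the irrigation influences mid-season canopy, mid-season canopy is a post-treatment mediator, not a confounder. Stratifying on it would bias the estimate; the causal effect is the crude pooled difference.
So P(outcome | do(Irrigation G)) is just the pooled rate for Irrigation G: 240/600 = 0.400.

0.40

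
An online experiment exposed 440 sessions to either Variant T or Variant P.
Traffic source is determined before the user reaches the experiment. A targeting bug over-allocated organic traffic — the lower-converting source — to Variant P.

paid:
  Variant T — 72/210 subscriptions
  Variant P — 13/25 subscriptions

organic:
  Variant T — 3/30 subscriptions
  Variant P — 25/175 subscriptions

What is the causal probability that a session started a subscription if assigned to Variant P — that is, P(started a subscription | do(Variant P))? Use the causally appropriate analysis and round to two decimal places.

0.34

The traffic source-specific comparison favours Variant P throughout, but the pooled figures favour Variant T. The question is whether to condition on traffic source.
The imbalance in traffic source arose from how sessions were allocated, not from anything the variant did; and traffic source independently affects the outcome. The pooled gap is confounded — condition on traffic source.
Standardising Variant P to the population traffic source mix: 0.534·13/25 + 0.466·25/175 = 0.344.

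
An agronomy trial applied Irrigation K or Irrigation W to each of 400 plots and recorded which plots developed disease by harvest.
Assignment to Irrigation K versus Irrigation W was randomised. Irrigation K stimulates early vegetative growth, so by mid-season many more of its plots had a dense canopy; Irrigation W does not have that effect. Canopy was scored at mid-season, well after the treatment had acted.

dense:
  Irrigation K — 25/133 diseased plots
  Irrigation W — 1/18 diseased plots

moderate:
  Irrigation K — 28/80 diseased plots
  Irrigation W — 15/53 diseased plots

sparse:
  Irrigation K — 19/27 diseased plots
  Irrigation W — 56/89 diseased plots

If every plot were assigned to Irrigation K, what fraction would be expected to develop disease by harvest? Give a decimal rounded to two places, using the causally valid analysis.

Mid-season canopy here is a post-treatment variable shaped by the irrigation; conditioning on it would introduce bias rather than remove it. The overall comparison is the causal one.
So P(outcome | do(Irrigation K)) is just the pooled rate for Irrigation K: 72/240 = 0.300.

0.30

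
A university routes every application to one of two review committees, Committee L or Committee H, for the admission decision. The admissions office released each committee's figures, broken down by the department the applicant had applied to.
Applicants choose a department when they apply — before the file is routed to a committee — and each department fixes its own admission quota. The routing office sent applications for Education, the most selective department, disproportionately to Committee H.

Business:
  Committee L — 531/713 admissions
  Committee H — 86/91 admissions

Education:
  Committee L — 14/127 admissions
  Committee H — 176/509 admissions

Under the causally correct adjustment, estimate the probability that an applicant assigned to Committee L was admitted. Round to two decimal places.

0.46

Within every department level Committee H has the higher rate, yet pooled Committee L does — Simpson's reversal.
Department is set before the review committee has any effect — it is not caused by the review committee — and it independently drives the outcome. That makes it a confounder, so the causal comparison is within department levels.
Standardising Committee L to the population department mix: 0.558·531/713 + 0.442·14/127 = 0.465.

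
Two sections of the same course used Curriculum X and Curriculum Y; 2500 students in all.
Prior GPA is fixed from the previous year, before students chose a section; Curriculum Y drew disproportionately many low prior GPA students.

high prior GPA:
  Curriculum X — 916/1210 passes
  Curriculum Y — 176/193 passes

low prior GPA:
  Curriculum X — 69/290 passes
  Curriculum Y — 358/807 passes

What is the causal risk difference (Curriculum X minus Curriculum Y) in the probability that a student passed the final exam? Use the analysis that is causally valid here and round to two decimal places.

-0.18

Prior GPA band satisfies the back-door criterion: it is not a descendant of the teaching method, and it blocks the spurious path from teaching method to outcome. Adjusting for it (i.e., using the within-prior GPA band rates) gives the causal effect.
Adjusting over the population distribution of prior GPA band: 0.561·(0.757−0.912) + 0.439·(0.238−0.444) = -0.177.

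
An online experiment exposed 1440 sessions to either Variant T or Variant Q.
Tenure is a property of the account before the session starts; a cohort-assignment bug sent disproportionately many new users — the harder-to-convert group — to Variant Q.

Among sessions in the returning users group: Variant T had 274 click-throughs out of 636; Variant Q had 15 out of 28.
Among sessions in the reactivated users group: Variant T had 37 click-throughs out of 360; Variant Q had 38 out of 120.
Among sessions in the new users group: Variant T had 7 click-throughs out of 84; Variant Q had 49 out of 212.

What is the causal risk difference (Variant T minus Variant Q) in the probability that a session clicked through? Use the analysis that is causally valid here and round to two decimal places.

-0.15

Nothing the variant does changes user tenure; the imbalance is an allocation artefact. With user tenure also predicting the outcome, the pooled figure is confounded, and the within-stratum comparison is the causal one.
Adjusting over the population distribution of user tenure: 0.461·(0.431−0.536) + 0.333·(0.103−0.317) + 0.206·(0.083−0.231) = -0.150.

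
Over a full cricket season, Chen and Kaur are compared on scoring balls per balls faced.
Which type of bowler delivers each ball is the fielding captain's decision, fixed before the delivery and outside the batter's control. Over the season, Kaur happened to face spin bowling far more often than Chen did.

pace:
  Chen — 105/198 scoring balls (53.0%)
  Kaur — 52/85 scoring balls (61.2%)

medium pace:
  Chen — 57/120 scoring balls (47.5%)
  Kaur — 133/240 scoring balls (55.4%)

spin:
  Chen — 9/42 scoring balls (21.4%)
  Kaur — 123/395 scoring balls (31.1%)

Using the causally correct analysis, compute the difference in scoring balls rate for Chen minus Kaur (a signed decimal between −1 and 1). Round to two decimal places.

-0.09

Bowling type satisfies the back-door criterion: it is not a descendant of the player, and it blocks the spurious path from player to outcome. Adjusting for it (i.e., using the within-bowling type rates) gives the causal effect.
Adjusting over the population distribution of bowling type: 0.262·(0.530−0.612) + 0.333·(0.475−0.554) + 0.405·(0.214−0.311) = -0.087.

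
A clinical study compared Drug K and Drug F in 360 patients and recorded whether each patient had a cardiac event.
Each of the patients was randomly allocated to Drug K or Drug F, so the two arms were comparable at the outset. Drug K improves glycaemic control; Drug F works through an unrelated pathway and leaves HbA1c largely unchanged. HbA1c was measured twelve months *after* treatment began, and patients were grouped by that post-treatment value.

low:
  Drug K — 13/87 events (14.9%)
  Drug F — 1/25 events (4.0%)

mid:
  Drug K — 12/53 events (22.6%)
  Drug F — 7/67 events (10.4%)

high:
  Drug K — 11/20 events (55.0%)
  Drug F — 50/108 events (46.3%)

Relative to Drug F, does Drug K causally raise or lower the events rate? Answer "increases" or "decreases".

decreases

The stratified and pooled comparisons disagree (Drug F wins within each HbA1c; Drug K wins overall), so the answer turns on the causal role of HbA1c.
HbA1c is downstream of the drug. One should not condition on a consequence of treatment, so the overall rates are the right comparison.
Pooled: Drug K 22.5% vs Drug F 29.0%; Drug K is lower overall.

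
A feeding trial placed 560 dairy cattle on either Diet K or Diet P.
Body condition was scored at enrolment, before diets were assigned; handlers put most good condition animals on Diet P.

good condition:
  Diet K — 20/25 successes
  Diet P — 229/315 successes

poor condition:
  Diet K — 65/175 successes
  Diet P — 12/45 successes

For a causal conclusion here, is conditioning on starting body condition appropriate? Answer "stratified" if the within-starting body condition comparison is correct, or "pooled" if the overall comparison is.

stratified

The stratified and pooled comparisons disagree (Diet K wins within each starting body condition; Diet P wins overall), so the answer turns on the causal role of starting body condition.
Starting body condition is set before the diet has any effect — it is not caused by the diet — and it independently drives the outcome. That makes it a confounder, so the causal comparison is within starting body condition levels.
Within each level — good condition: 80.0% vs 72.7%; poor condition: 37.1% vs 26.7% — Diet K is higher every time.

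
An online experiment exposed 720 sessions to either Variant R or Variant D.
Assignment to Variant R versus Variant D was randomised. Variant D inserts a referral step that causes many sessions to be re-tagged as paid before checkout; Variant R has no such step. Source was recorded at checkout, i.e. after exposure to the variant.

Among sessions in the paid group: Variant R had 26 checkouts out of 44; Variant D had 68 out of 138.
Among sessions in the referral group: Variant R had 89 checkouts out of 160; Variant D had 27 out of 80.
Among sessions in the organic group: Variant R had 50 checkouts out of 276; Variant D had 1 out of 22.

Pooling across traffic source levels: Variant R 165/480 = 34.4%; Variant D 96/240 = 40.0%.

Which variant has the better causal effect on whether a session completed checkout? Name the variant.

The stratified and pooled comparisons disagree (Variant R wins within each traffic source; Variant D wins overall), so the answer turns on the causal role of traffic source.
Stratifying would compare variants among sessions the variants themselves sorted into traffic source groups — a form of selection on an intermediate. The unconditioned pooled rates give the total causal effect.
Pooled: Variant R 34.4% vs Variant D 40.0%; Variant D is higher overall.

Variant D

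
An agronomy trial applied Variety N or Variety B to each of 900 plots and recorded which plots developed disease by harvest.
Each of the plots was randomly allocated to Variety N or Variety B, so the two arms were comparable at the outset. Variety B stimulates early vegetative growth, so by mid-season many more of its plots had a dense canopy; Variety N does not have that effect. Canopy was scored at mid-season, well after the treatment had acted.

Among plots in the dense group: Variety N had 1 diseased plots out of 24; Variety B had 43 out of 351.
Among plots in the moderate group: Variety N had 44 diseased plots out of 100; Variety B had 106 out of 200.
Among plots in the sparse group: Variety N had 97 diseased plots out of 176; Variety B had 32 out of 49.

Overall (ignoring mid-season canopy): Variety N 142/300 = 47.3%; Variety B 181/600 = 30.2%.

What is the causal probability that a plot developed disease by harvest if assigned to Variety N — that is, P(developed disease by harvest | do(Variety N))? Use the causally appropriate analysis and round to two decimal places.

Mid-season canopy lies on the pathway variety → mid-season canopy → outcome, so adjusting for it blocks the indirect effect. For the total causal effect of variety, use the unadjusted pooled rates.
So P(outcome | do(Variety N)) is just the pooled rate for Variety N: 142/300 = 0.473.

0.47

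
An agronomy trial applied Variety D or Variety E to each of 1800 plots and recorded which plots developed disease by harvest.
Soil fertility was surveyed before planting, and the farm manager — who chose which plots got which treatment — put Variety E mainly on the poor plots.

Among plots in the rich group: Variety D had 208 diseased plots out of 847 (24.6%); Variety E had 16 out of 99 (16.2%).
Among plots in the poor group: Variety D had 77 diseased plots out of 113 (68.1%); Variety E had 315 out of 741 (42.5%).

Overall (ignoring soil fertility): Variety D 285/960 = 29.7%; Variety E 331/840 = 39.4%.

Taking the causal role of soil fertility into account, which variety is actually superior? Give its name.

Soil fertility differs across varietys for reasons unrelated to any effect of the variety itself, and it separately predicts the outcome — a classic confounder. We must compare within soil fertility levels.
Within each level — rich: 24.6% vs 16.2%; poor: 68.1% vs 42.5% — Variety E is lower every time.

Variety E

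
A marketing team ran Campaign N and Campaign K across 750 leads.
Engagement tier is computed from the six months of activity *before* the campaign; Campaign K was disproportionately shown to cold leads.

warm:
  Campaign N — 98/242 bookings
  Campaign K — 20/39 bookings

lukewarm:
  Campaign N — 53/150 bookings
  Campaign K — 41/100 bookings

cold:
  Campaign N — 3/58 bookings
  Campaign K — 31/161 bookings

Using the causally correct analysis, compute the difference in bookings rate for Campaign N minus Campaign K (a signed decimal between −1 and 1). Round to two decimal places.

-0.10

The engagement tier-specific comparison favours Campaign K throughout, but the pooled figures favour Campaign N. The question is whether to condition on engagement tier.
The imbalance in engagement tier arose from how leads were allocated, not from anything the campaign did; and engagement tier independently affects the outcome. The pooled gap is confounded — condition on engagement tier.
Adjusting over the population distribution of engagement tier: 0.375·(0.405−0.513) + 0.333·(0.353−0.410) + 0.292·(0.052−0.193) = -0.100.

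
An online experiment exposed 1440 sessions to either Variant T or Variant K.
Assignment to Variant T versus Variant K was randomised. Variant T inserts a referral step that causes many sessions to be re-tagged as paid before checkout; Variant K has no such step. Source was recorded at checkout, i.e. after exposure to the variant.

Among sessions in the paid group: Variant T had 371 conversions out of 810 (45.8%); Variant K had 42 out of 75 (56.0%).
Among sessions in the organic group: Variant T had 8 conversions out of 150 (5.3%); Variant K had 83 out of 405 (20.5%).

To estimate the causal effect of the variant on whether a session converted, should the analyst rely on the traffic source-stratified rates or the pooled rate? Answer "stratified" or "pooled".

Variant K is higher inside every traffic source stratum but Variant T is higher in aggregate. Whether to stratify depends on how traffic source relates to the variant.
The distribution of traffic source is itself part of what the variant does — it is an intermediate outcome. Holding it fixed would remove that part of the effect; the total effect is the pooled difference.
Pooled: Variant T 39.5% vs Variant K 26.0%; Variant T is higher overall.

pooled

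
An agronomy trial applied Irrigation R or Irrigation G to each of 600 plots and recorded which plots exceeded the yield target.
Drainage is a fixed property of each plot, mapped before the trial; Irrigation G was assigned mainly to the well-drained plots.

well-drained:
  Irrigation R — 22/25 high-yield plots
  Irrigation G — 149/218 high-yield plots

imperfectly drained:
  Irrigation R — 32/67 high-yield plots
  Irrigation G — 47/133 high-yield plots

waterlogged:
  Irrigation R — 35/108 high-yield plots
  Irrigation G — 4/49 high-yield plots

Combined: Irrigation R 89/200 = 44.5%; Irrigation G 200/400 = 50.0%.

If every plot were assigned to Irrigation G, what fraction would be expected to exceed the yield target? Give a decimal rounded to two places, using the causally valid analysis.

0.42

The imbalance in field drainage arose from how plots were allocated, not from anything the irrigation did; and field drainage independently affects the outcome. The pooled gap is confounded — condition on field drainage.
Standardising Irrigation G to the population field drainage mix: 0.405·149/218 + 0.333·47/133 + 0.262·4/49 = 0.416.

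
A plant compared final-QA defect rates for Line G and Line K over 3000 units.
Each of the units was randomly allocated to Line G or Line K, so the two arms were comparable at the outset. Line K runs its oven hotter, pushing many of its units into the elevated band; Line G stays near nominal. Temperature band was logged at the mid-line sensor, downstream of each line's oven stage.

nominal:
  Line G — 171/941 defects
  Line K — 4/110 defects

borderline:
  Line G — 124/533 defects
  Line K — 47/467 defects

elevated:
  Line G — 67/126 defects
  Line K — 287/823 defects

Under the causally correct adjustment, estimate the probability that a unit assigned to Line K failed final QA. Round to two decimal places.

0.24

The stratified and pooled comparisons disagree (Line K wins within each in-process temperature band; Line G wins overall), so the answer turns on the causal role of in-process temperature band.
In-process temperature band here is a post-treatment variable shaped by the line; conditioning on it would introduce bias rather than remove it. The overall comparison is the causal one.
So P(outcome | do(Line K)) is just the pooled rate for Line K: 338/1400 = 0.241.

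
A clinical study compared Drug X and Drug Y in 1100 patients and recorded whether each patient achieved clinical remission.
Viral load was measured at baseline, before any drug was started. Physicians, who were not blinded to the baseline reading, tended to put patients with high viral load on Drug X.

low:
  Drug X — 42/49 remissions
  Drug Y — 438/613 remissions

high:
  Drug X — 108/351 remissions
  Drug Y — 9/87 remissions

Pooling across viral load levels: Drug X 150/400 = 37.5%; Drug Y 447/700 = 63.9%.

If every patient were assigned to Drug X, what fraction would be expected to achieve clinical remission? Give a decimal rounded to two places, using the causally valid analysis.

0.64

Since viral load is a pre-existing factor (not a product of the drug) and it affects the outcome on its own, it is a confounder. The stratified rates, not the pooled rate, identify the causal effect.
Standardising Drug X to the population viral load mix: 0.602·42/49 + 0.398·108/351 = 0.638.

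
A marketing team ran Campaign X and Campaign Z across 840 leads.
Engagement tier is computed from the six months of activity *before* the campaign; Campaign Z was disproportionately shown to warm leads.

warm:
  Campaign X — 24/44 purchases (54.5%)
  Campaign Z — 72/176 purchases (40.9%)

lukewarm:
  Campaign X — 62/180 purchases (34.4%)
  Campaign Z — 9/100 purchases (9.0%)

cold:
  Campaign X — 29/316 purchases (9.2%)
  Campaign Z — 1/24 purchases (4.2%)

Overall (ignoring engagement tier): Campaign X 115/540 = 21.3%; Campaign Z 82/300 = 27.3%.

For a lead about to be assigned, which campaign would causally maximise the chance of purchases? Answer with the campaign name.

Since engagement tier is a pre-existing factor (not a product of the campaign) and it affects the outcome on its own, it is a confounder. The stratified rates, not the pooled rate, identify the causal effect.
Within each level — warm: 54.5% vs 40.9%; lukewarm: 34.4% vs 9.0%; cold: 9.2% vs 4.2% — Campaign X is higher every time.

Campaign X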